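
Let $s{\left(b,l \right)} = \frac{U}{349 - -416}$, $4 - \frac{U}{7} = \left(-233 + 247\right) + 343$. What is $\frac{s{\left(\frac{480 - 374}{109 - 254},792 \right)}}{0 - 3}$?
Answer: $\frac{2471}{2295} \approx 1.0767$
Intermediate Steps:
$U = -2471$ ($U = 28 - 7 \left(\left(-233 + 247\right) + 343\right) = 28 - 7 \left(14 + 343\right) = 28 - 2499 = -2471$)
$s{\left(b,l \right)} = - \frac{2471}{765}$ ($s{\left(b,l \right)} = - \frac{2471}{349 - -416} = - \frac{2471}{349 + 416} = - \frac{2471}{765}$)
$\frac{s{\left(\frac{480 - 374}{109 - 254},792 \right)}}{0 - 3} = - \frac{2471}{765 \left(0 - 3\right)} = - \frac{2471}{765 \left(-3\right)} = \left(- \frac{2471}{765}\right) \left(- \frac{1}{3}\right) = \frac{2471}{2295}$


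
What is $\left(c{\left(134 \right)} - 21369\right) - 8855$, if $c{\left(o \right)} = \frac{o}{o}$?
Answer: $-30223$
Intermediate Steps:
$c{\left(o \right)} = 1$
$\left(c{\left(134 \right)} - 21369\right) - 8855 = \left(1 - 21369\right) - 8855 = -21368 - 8855 = -30223$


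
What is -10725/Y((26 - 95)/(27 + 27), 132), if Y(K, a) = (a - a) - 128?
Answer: 10725/128 ≈ 83.789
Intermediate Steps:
Y(K, a) = -128 (Y(K, a) = 0 - 128 = -128)
-10725/Y((26 - 95)/(27 + 27), 132) = -10725/(-128) = -10725*(-1/128) = 10725/128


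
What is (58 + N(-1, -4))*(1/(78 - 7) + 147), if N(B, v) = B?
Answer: 594966/71 ≈ 8379.8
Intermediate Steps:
(58 + N(-1, -4))*(1/(78 - 7) + 147) = (58 - 1)*(1/(78 - 7) + 147) = 57*(1/71 + 147) = 57*(10438/71) = 594966/71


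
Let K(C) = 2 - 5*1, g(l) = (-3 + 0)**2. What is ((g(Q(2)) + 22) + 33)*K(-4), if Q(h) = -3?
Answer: -192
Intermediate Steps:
g(l) = 9 (g(l) = (-3)**2 = 9)
K(C) = -3 (K(C) = 2 - 5 = -3)
((g(Q(2)) + 22) + 33)*K(-4) = ((9 + 22) + 33)*(-3) = (31 + 33)*(-3) = 64*(-3) = -192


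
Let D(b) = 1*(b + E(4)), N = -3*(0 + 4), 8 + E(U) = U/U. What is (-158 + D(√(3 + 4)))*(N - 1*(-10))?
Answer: 330 - 2*√7 ≈ 324.71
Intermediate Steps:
E(U) = -7 (E(U) = -8 + U/U = -8 + 1 = -7)
N = -12 (N = -3*4 = -12)
D(b) = -7 + b (D(b) = 1*(b - 7) = 1*(-7 + b) = -7 + b)
(-158 + D(√(3 + 4)))*(N - 1*(-10)) = (-158 + (-7 + √(3 + 4)))*(-12 - 1*(-10)) = (-158 + (-7 + √7))*(-12 + 10) = (-165 + √7)*(-2) = 330 - 2*√7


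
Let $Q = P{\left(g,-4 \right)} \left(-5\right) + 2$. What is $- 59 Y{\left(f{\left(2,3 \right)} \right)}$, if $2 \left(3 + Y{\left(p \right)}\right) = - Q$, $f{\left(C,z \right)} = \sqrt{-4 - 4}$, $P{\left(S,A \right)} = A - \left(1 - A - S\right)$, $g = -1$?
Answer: $1711$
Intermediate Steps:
$P{\left(S,A \right)} = -1 + S + 2 A$ ($P{\left(S,A \right)} = A - \left(1 - A - S\right) = A + \left(-1 + A + S\right) = -1 + S + 2 A$)
$Q = 52$ ($Q = \left(-1 - 1 + 2 \left(-4\right)\right) \left(-5\right) + 2 = \left(-1 - 1 - 8\right) \left(-5\right) + 2 = \left(-10\right) \left(-5\right) + 2 = 50 + 2 = 52$)
$f{\left(C,z \right)} = 2 i \sqrt{2}$ ($f{\left(C,z \right)} = \sqrt{-8} = 2 i \sqrt{2}$)
$Y{\left(p \right)} = -29$ ($Y{\left(p \right)} = -3 + \frac{\left(-1\right) 52}{2} = -3 + \frac{1}{2} \left(-52\right) = -3 - 26 = -29$)
$- 59 Y{\left(f{\left(2,3 \right)} \right)} = \left(-59\right) \left(-29\right) = 1711$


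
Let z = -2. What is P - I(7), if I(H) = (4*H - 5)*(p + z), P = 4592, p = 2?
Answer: 4592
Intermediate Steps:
I(H) = 0 (I(H) = (4*H - 5)*(2 - 2) = (-5 + 4*H)*0 = 0)
P - I(7) = 4592 - 1*0 = 4592 + 0 = 4592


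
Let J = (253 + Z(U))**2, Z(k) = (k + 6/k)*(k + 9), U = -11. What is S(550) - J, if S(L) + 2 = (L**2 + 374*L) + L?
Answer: 52335139/121 ≈ 4.3252e+5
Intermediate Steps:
S(L) = -2 + L**2 + 375*L (S(L) = -2 + ((L**2 + 374*L) + L) = -2 + (L**2 + 375*L) = -2 + L**2 + 375*L)
Z(k) = (9 + k)*(k + 6/k) (Z(k) = (k + 6/k)*(9 + k) = (9 + k)*(k + 6/k))
J = 9223369/121 (J = (253 + (6 + (-11)**2 + 9*(-11) + 54/(-11)))**2 = (253 + (6 + 121 - 99 + 54*(-1/11)))**2 = (253 + (6 + 121 - 99 - 54/11))**2 = (253 + 254/11)**2 = (3037/11)**2 = 9223369/121 ≈ 76226.)
S(550) - J = (-2 + 550**2 + 375*550) - 1*9223369/121 = (-2 + 302500 + 206250) - 9223369/121 = 508748 - 9223369/121 = 52335139/121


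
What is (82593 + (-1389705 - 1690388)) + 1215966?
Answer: -1781534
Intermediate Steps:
(82593 + (-1389705 - 1690388)) + 1215966 = (82593 - 3080093) + 1215966 = -2997500 + 1215966 = -1781534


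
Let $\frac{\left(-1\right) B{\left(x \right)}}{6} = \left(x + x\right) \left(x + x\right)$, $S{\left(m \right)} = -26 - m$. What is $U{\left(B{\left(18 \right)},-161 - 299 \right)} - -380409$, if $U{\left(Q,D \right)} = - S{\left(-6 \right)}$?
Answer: $380429$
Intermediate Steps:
$B{\left(x \right)} = - 24 x^{2}$ ($B{\left(x \right)} = - 6 \left(x + x\right) \left(x + x\right) = - 6 \cdot 2 x 2 x = - 6 \cdot 4 x^{2} = - 24 x^{2}$)
$U{\left(Q,D \right)} = 20$ ($U{\left(Q,D \right)} = - (-26 - -6) = - (-26 + 6) = \left(-1\right) \left(-20\right) = 20$)
$U{\left(B{\left(18 \right)},-161 - 299 \right)} - -380409 = 20 - -380409 = 20 + 380409 = 380429$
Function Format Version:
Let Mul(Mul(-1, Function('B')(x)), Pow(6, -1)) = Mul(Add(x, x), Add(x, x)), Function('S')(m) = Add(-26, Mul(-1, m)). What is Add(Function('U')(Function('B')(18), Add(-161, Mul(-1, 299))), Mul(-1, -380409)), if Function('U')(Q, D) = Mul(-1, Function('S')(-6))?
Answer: 380429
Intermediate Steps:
Function('B')(x) = Mul(-24, Pow(x, 2)) (Function('B')(x) = Mul(-6, Mul(Add(x, x), Add(x, x))) = Mul(-6, Mul(Mul(2, x), Mul(2, x))) = Mul(-6, Mul(4, Pow(x, 2))) = Mul(-24, Pow(x, 2)))
Function('U')(Q, D) = 20 (Function('U')(Q, D) = Mul(-1, Add(-26, Mul(-1, -6))) = Mul(-1, Add(-26, 6)) = Mul(-1, -20) = 20)
Add(Function('U')(Function('B')(18), Add(-161, Mul(-1, 299))), Mul(-1, -380409)) = Add(20, Mul(-1, -380409)) = Add(20, 380409) = 380429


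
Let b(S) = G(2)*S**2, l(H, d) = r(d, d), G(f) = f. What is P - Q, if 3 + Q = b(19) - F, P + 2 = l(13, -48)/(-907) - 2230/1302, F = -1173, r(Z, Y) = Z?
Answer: -1119305615/590457 ≈ -1895.7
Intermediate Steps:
l(H, d) = d
b(S) = 2*S**2
P = -2160971/590457 (P = -2 + (-48/(-907) - 2230/1302) = -2 + (-48*(-1/907) - 2230*1/1302) = -2 + (48/907 - 1115/651) = -2 - 980057/590457 = -2160971/590457 ≈ -3.6598)
Q = 1892 (Q = -3 + (2*19**2 - 1*(-1173)) = -3 + (2*361 + 1173) = -3 + (722 + 1173) = -3 + 1895 = 1892)
P - Q = -2160971/590457 - 1*1892 = -2160971/590457 - 1892 = -1119305615/590457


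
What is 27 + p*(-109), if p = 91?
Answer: -9892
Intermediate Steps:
27 + p*(-109) = 27 + 91*(-109) = 27 - 9919 = -9892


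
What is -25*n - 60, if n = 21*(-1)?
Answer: 465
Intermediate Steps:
n = -21
-25*n - 60 = -25*(-21) - 60 = 525 - 60 = 465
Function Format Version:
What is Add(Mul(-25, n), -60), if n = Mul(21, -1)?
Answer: 465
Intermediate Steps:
n = -21
Add(Mul(-25, n), -60) = Add(Mul(-25, -21), -60) = Add(525, -60) = 465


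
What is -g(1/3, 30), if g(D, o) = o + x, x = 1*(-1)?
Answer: -29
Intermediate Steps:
x = -1
g(D, o) = -1 + o (g(D, o) = o - 1 = -1 + o)
-g(1/3, 30) = -(-1 + 30) = -1*29 = -29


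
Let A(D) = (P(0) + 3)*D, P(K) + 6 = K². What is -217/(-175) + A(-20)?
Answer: 1531/25 ≈ 61.240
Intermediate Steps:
P(K) = -6 + K²
A(D) = -3*D (A(D) = ((-6 + 0²) + 3)*D = ((-6 + 0) + 3)*D = (-6 + 3)*D = -3*D)
-217/(-175) + A(-20) = -217/(-175) - 3*(-20) = -217*(-1/175) + 60 = 31/25 + 60 = 1531/25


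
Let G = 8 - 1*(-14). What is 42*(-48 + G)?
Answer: -1092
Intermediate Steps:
G = 22 (G = 8 + 14 = 22)
42*(-48 + G) = 42*(-48 + 22) = 42*(-26) = -1092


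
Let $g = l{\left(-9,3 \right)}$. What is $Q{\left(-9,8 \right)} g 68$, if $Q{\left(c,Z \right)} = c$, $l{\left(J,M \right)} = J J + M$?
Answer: $-51408$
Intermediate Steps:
$l{\left(J,M \right)} = M + J^{2}$ ($l{\left(J,M \right)} = J^{2} + M = M + J^{2}$)
$g = 84$ ($g = 3 + \left(-9\right)^{2} = 3 + 81 = 84$)
$Q{\left(-9,8 \right)} g 68 = \left(-9\right) 84 \cdot 68 = \left(-756\right) 68 = -51408$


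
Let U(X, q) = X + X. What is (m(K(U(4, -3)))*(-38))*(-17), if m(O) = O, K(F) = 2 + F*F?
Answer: 42636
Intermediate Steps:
U(X, q) = 2*X
K(F) = 2 + F**2
(m(K(U(4, -3)))*(-38))*(-17) = ((2 + (2*4)**2)*(-38))*(-17) = ((2 + 8**2)*(-38))*(-17) = ((2 + 64)*(-38))*(-17) = (66*(-38))*(-17) = -2508*(-17) = 42636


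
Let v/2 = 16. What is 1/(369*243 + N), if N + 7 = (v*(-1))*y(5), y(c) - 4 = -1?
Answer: 1/89564 ≈ 1.1165e-5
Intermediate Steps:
v = 32 (v = 2*16 = 32)
y(c) = 3 (y(c) = 4 - 1 = 3)
N = -103 (N = -7 + (32*(-1))*3 = -7 - 32*3 = -7 - 96 = -103)
1/(369*243 + N) = 1/(369*243 - 103) = 1/(89667 - 103) = 1/89564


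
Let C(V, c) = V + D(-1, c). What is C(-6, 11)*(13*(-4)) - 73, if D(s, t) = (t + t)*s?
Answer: 1383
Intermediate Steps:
D(s, t) = 2*s*t (D(s, t) = (2*t)*s = 2*s*t)
C(V, c) = V - 2*c (C(V, c) = V + 2*(-1)*c = V - 2*c)
C(-6, 11)*(13*(-4)) - 73 = (-6 - 2*11)*(13*(-4)) - 73 = (-6 - 22)*(-52) - 73 = -28*(-52) - 73 = 1456 - 73 = 1383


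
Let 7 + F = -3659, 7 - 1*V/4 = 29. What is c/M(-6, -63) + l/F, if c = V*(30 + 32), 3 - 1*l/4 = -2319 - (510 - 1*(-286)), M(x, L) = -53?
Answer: 9670340/97149 ≈ 99.541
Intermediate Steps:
V = -88 (V = 28 - 4*29 = 28 - 116 = -88)
F = -3666 (F = -7 - 3659 = -3666)
l = 12472 (l = 12 - 4*(-2319 - (510 - 1*(-286))) = 12 - 4*(-2319 - (510 + 286)) = 12 - 4*(-2319 - 1*796) = 12 - 4*(-2319 - 796) = 12 - 4*(-3115) = 12 + 12460 = 12472)
c = -5456 (c = -88*(30 + 32) = -88*62 = -5456)
c/M(-6, -63) + l/F = -5456/(-53) + 12472/(-3666) = -5456*(-1/53) + 12472*(-1/3666) = 5456/53 - 6236/1833 = 9670340/97149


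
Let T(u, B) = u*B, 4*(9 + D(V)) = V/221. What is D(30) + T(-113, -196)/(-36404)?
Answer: -38514617/4022642 ≈ -9.5745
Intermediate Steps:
D(V) = -9 + V/884 (D(V) = -9 + (V/221)/4 = -9 + V/884)
T(u, B) = B*u
D(30) + T(-113, -196)/(-36404) = (-9 + (1/884)*30) - 196*(-113)/(-36404) = (-9 + 15/442) + 22148*(-1/36404) = -3963/442 - 5537/9101 = -38514617/4022642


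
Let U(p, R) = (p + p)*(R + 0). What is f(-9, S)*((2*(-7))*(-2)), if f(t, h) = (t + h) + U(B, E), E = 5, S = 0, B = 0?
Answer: -252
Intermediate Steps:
U(p, R) = 2*R*p (U(p, R) = (2*p)*R = 2*R*p)
f(t, h) = h + t (f(t, h) = (t + h) + 2*5*0 = (h + t) + 0 = h + t)
f(-9, S)*((2*(-7))*(-2)) = (0 - 9)*((2*(-7))*(-2)) = -(-126)*(-2) = -9*28 = -252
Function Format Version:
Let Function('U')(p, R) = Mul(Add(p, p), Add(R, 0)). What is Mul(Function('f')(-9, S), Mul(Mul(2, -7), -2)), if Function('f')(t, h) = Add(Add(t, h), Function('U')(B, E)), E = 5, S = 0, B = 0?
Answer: -252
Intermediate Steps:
Function('U')(p, R) = Mul(2, R, p) (Function('U')(p, R) = Mul(Mul(2, p), R) = Mul(2, R, p))
Function('f')(t, h) = Add(h, t) (Function('f')(t, h) = Add(Add(t, h), Mul(2, 5, 0)) = Add(Add(h, t), 0) = Add(h, t))
Mul(Function('f')(-9, S), Mul(Mul(2, -7), -2)) = Mul(Add(0, -9), Mul(Mul(2, -7), -2)) = Mul(-9, Mul(-14, -2)) = Mul(-9, 28) = -252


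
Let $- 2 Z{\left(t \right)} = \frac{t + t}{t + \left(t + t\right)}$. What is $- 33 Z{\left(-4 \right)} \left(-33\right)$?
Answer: $-363$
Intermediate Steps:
$Z{\left(t \right)} = - \frac{1}{3}$ ($Z{\left(t \right)} = - \frac{\left(t + t\right) \frac{1}{t + \left(t + t\right)}}{2} = - \frac{2 t \frac{1}{t + 2 t}}{2} = - \frac{2 t \frac{1}{3 t}}{2} = \left(- \frac{1}{2}\right) \frac{2}{3} = - \frac{1}{3}$)
$- 33 Z{\left(-4 \right)} \left(-33\right) = \left(-33\right) \left(- \frac{1}{3}\right) \left(-33\right) = 11 \left(-33\right) = -363$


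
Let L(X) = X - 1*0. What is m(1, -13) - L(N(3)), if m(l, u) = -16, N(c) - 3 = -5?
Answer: -14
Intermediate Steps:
N(c) = -2 (N(c) = 3 - 5 = -2)
L(X) = X (L(X) = X + 0 = X)
m(1, -13) - L(N(3)) = -16 - 1*(-2) = -16 + 2 = -14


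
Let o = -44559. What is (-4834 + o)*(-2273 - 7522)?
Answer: 483804435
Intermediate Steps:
(-4834 + o)*(-2273 - 7522) = (-4834 - 44559)*(-2273 - 7522) = -49393*(-9795) = 483804435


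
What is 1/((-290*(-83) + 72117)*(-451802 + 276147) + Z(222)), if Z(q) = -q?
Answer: -1/16895727707 ≈ -5.9187e-11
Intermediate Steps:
1/((-290*(-83) + 72117)*(-451802 + 276147) + Z(222)) = 1/((-290*(-83) + 72117)*(-451802 + 276147) - 1*222) = 1/((24070 + 72117)*(-175655) - 222) = 1/(96187*(-175655) - 222) = 1/(-16895727485 - 222) = 1/(-16895727707) = -1/16895727707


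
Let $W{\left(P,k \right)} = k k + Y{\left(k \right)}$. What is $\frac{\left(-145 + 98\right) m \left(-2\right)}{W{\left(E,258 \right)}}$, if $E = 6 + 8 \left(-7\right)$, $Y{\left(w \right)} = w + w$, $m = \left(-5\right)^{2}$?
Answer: $\frac{235}{6708} \approx 0.035033$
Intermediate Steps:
$m = 25$
$Y{\left(w \right)} = 2 w$
$E = -50$ ($E = 6 - 56 = -50$)
$W{\left(P,k \right)} = k^{2} + 2 k$ ($W{\left(P,k \right)} = k k + 2 k = k^{2} + 2 k$)
$\frac{\left(-145 + 98\right) m \left(-2\right)}{W{\left(E,258 \right)}} = \frac{\left(-145 + 98\right) 25 \left(-2\right)}{258 \left(2 + 258\right)} = \frac{\left(-47\right) \left(-50\right)}{258 \cdot 260} = \frac{2350}{67080} = 2350 \cdot \frac{1}{67080} = \frac{235}{6708}$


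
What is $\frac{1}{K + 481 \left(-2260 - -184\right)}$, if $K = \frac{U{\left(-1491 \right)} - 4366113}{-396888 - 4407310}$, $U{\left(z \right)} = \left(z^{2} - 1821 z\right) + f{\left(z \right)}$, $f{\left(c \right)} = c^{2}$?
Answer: $- \frac{2402099}{2398631766624} \approx -1.0014 \cdot 10^{-6}$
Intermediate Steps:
$U{\left(z \right)} = - 1821 z + 2 z^{2}$ ($U{\left(z \right)} = \left(z^{2} - 1821 z\right) + z^{2} = - 1821 z + 2 z^{2}$)
$K = - \frac{1397580}{2402099}$ ($K = \frac{- 1491 \left(-1821 + 2 \left(-1491\right)\right) - 4366113}{-396888 - 4407310} = \frac{- 1491 \left(-1821 - 2982\right) - 4366113}{-4804198} = \left(\left(-1491\right) \left(-4803\right) - 4366113\right) \left(- \frac{1}{4804198}\right) = \left(7161273 - 4366113\right) \left(- \frac{1}{4804198}\right) = 2795160 \left(- \frac{1}{4804198}\right) = - \frac{1397580}{2402099} \approx -0.58182$)
$\frac{1}{K + 481 \left(-2260 - -184\right)} = \frac{1}{- \frac{1397580}{2402099} + 481 \left(-2260 - -184\right)} = \frac{1}{- \frac{1397580}{2402099} + 481 \left(-2260 + 184\right)} = \frac{1}{- \frac{1397580}{2402099} + 481 \left(-2076\right)} = \frac{1}{- \frac{1397580}{2402099} - 998556} = \frac{1}{- \frac{2398631766624}{2402099}} = - \frac{2402099}{2398631766624}$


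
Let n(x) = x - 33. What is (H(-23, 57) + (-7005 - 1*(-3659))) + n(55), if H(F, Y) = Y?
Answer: -3267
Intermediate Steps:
n(x) = -33 + x
(H(-23, 57) + (-7005 - 1*(-3659))) + n(55) = (57 + (-7005 - 1*(-3659))) + (-33 + 55) = (57 + (-7005 + 3659)) + 22 = (57 - 3346) + 22 = -3289 + 22 = -3267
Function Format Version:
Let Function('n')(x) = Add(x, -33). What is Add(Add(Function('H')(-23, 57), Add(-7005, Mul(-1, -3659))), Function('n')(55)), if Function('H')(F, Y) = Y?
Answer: -3267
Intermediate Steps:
Function('n')(x) = Add(-33, x)
Add(Add(Function('H')(-23, 57), Add(-7005, Mul(-1, -3659))), Function('n')(55)) = Add(Add(57, Add(-7005, Mul(-1, -3659))), Add(-33, 55)) = Add(Add(57, Add(-7005, 3659)), 22) = Add(Add(57, -3346), 22) = Add(-3289, 22) = -3267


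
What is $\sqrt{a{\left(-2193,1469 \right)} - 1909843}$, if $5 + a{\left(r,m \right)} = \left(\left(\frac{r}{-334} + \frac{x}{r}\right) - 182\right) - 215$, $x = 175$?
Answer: $\frac{i \sqrt{1024844073420756642}}{732462} \approx 1382.1 i$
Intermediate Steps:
$a{\left(r,m \right)} = -402 + \frac{175}{r} - \frac{r}{334}$ ($a{\left(r,m \right)} = -5 - \left(397 - \frac{175}{r} - \frac{r}{-334}\right) = -5 - \left(397 - \frac{175}{r} - r \left(- \frac{1}{334}\right)\right) = -5 - \left(397 - \frac{175}{r} + \frac{r}{334}\right) = -402 + \frac{175}{r} - \frac{r}{334}$)
$\sqrt{a{\left(-2193,1469 \right)} - 1909843} = \sqrt{\left(-402 + \frac{175}{-2193} - - \frac{2193}{334}\right) - 1909843} = \sqrt{\left(-402 + 175 \left(- \frac{1}{2193}\right) + \frac{2193}{334}\right) - 1909843} = \sqrt{\left(-402 - \frac{175}{2193} + \frac{2193}{334}\right) - 1909843} = \sqrt{- \frac{289698925}{732462} - 1909843} = \sqrt{- \frac{1399177122391}{732462}} = \frac{i \sqrt{1024844073420756642}}{732462}$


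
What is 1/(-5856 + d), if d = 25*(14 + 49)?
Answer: -1/4281 ≈ -0.00023359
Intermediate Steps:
d = 1575 (d = 25*63 = 1575)
1/(-5856 + d) = 1/(-5856 + 1575) = 1/(-4281) = -1/4281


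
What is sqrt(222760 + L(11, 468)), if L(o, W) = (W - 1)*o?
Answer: sqrt(227897) ≈ 477.39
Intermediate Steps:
L(o, W) = o*(-1 + W) (L(o, W) = (-1 + W)*o = o*(-1 + W))
sqrt(222760 + L(11, 468)) = sqrt(222760 + 11*(-1 + 468)) = sqrt(222760 + 11*467) = sqrt(222760 + 5137) = sqrt(227897)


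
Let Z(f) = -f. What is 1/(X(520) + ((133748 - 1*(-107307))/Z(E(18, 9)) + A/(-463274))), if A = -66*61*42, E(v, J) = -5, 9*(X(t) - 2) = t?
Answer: 297819/14376063469 ≈ 2.0716e-5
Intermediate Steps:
X(t) = 2 + t/9
A = -169092 (A = -4026*42 = -169092)
1/(X(520) + ((133748 - 1*(-107307))/Z(E(18, 9)) + A/(-463274))) = 1/((2 + (1/9)*520) + ((133748 - 1*(-107307))/((-1*(-5))) - 169092/(-463274))) = 1/((2 + 520/9) + ((133748 + 107307)/5 - 169092*(-1/463274))) = 1/(538/9 + (241055*(1/5) + 12078/33091)) = 1/(538/9 + (48211 + 12078/33091)) = 1/(538/9 + 1595362279/33091) = 1/(14376063469/297819) = 297819/14376063469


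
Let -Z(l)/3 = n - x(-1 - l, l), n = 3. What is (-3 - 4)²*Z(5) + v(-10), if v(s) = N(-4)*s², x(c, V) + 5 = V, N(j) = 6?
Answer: 159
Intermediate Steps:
x(c, V) = -5 + V
v(s) = 6*s²
Z(l) = -24 + 3*l (Z(l) = -3*(3 - (-5 + l)) = -3*(3 + (5 - l)) = -3*(8 - l) = -24 + 3*l)
(-3 - 4)²*Z(5) + v(-10) = (-3 - 4)²*(-24 + 3*5) + 6*(-10)² = (-7)²*(-24 + 15) + 6*100 = 49*(-9) + 600 = -441 + 600 = 159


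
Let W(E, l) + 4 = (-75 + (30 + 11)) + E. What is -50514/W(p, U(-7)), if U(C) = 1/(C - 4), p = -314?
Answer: 25257/176 ≈ 143.51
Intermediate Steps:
U(C) = 1/(-4 + C)
W(E, l) = -38 + E (W(E, l) = -4 + ((-75 + (30 + 11)) + E) = -4 + ((-75 + 41) + E) = -4 + (-34 + E) = -38 + E)
-50514/W(p, U(-7)) = -50514/(-38 - 314) = -50514/(-352) = -50514*(-1/352) = 25257/176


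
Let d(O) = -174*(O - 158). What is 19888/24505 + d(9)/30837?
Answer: 416200962/251886895 ≈ 1.6523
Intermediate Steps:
d(O) = 27492 - 174*O (d(O) = -174*(-158 + O) = 27492 - 174*O)
19888/24505 + d(9)/30837 = 19888/24505 + (27492 - 174*9)/30837 = 19888*(1/24505) + (27492 - 1566)*(1/30837) = 19888/24505 + 25926*(1/30837) = 19888/24505 + 8642/10279 = 416200962/251886895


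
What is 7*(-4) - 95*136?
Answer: -12948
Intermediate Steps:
7*(-4) - 95*136 = -28 - 12920 = -12948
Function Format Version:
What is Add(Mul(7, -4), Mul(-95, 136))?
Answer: -12948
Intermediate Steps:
Add(Mul(7, -4), Mul(-95, 136)) = Add(-28, -12920) = -12948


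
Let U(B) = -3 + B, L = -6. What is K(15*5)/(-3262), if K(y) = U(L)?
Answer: 9/3262 ≈ 0.0027590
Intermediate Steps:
K(y) = -9 (K(y) = -3 - 6 = -9)
K(15*5)/(-3262) = -9/(-3262) = -9*(-1/3262) = 9/3262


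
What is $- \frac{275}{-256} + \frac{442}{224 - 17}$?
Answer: $\frac{170077}{52992} \approx 3.2095$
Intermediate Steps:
$- \frac{275}{-256} + \frac{442}{224 - 17} = \left(-275\right) \left(- \frac{1}{256}\right) + \frac{442}{207} = \frac{275}{256} + 442 \cdot \frac{1}{207} = \frac{275}{256} + \frac{442}{207} = \frac{170077}{52992}$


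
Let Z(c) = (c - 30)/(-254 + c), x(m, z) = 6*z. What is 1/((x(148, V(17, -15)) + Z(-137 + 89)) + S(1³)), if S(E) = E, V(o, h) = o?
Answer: 151/15592 ≈ 0.0096845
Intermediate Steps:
Z(c) = (-30 + c)/(-254 + c)
1/((x(148, V(17, -15)) + Z(-137 + 89)) + S(1³)) = 1/((6*17 + (-30 + (-137 + 89))/(-254 + (-137 + 89))) + 1³) = 1/((102 + (-30 - 48)/(-254 - 48)) + 1) = 1/((102 - 78/(-302)) + 1) = 1/((102 - 1/302*(-78)) + 1) = 1/((102 + 39/151) + 1) = 1/(15441/151 + 1) = 1/(15592/151) = 151/15592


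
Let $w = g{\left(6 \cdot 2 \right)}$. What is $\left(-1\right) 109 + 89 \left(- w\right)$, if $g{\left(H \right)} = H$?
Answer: $-1177$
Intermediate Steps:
$w = 12$ ($w = 6 \cdot 2 = 12$)
$\left(-1\right) 109 + 89 \left(- w\right) = \left(-1\right) 109 + 89 \left(\left(-1\right) 12\right) = -109 + 89 \left(-12\right) = -109 - 1068 = -1177$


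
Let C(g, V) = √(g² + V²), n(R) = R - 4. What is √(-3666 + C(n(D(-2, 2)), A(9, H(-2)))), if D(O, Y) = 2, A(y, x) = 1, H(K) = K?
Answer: √(-3666 + √5) ≈ 60.529*I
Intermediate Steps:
n(R) = -4 + R
C(g, V) = √(V² + g²)
√(-3666 + C(n(D(-2, 2)), A(9, H(-2)))) = √(-3666 + √(1² + (-4 + 2)²)) = √(-3666 + √(1 + (-2)²)) = √(-3666 + √(1 + 4)) = √(-3666 + √5)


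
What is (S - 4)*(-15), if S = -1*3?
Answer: 105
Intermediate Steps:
S = -3
(S - 4)*(-15) = (-3 - 4)*(-15) = -7*(-15) = 105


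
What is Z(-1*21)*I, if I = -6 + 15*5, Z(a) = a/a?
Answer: 69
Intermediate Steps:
Z(a) = 1
I = 69 (I = -6 + 75 = 69)
Z(-1*21)*I = 1*69 = 69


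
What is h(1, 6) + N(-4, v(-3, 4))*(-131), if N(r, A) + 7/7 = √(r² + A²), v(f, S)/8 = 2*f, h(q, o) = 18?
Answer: 149 - 524*√145 ≈ -6160.8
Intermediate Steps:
v(f, S) = 16*f (v(f, S) = 8*(2*f) = 16*f)
N(r, A) = -1 + √(A² + r²) (N(r, A) = -1 + √(r² + A²) = -1 + √(A² + r²))
h(1, 6) + N(-4, v(-3, 4))*(-131) = 18 + (-1 + √((16*(-3))² + (-4)²))*(-131) = 18 + (-1 + √((-48)² + 16))*(-131) = 18 + (-1 + √(2304 + 16))*(-131) = 18 + (-1 + √2320)*(-131) = 18 + (-1 + 4*√145)*(-131) = 18 + (131 - 524*√145) = 149 - 524*√145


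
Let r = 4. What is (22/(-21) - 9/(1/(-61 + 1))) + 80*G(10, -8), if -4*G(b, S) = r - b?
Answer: 13838/21 ≈ 658.95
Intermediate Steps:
G(b, S) = -1 + b/4 (G(b, S) = -(4 - b)/4 = -1 + b/4)
(22/(-21) - 9/(1/(-61 + 1))) + 80*G(10, -8) = (22/(-21) - 9/(1/(-61 + 1))) + 80*(-1 + (1/4)*10) = (22*(-1/21) - 9/(1/(-60))) + 80*(-1 + 5/2) = (-22/21 - 9/(-1/60)) + 80*(3/2) = (-22/21 - 9*(-60)) + 120 = (-22/21 + 540) + 120 = 11318/21 + 120 = 13838/21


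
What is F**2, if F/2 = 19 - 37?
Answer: 1296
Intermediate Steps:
F = -36 (F = 2*(19 - 37) = 2*(-18) = -36)
F**2 = (-36)**2 = 1296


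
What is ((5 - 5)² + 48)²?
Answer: 2304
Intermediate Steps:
((5 - 5)² + 48)² = (0² + 48)² = (0 + 48)² = 48² = 2304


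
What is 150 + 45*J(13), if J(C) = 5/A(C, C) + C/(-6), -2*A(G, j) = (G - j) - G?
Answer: 2265/26 ≈ 87.115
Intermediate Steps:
A(G, j) = j/2 (A(G, j) = -((G - j) - G)/2 = -(-1)*j/2 = j/2)
J(C) = 10/C - C/6 (J(C) = 5/((C/2)) + C/(-6) = 5*(2/C) + C*(-⅙) = 10/C - C/6)
150 + 45*J(13) = 150 + 45*(10/13 - ⅙*13) = 150 + 45*(10*(1/13) - 13/6) = 150 + 45*(10/13 - 13/6) = 150 + 45*(-109/78) = 150 - 1635/26 = 2265/26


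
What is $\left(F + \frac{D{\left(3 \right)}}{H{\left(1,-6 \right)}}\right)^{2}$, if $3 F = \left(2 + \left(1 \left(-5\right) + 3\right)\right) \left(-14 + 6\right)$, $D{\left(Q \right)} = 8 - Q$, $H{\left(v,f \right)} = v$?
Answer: $25$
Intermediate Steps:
$F = 0$ ($F = \frac{\left(2 + \left(1 \left(-5\right) + 3\right)\right) \left(-14 + 6\right)}{3} = \frac{\left(2 + \left(-5 + 3\right)\right) \left(-8\right)}{3} = \frac{\left(2 - 2\right) \left(-8\right)}{3} = \frac{0 \left(-8\right)}{3} = \frac{1}{3} \cdot 0 = 0$)
$\left(F + \frac{D{\left(3 \right)}}{H{\left(1,-6 \right)}}\right)^{2} = \left(0 + \frac{8 - 3}{1}\right)^{2} = \left(0 + \left(8 - 3\right) 1\right)^{2} = \left(0 + 5 \cdot 1\right)^{2} = \left(0 + 5\right)^{2} = 5^{2} = 25$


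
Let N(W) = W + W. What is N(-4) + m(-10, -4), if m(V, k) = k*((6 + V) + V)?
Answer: 48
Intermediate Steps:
N(W) = 2*W
m(V, k) = k*(6 + 2*V)
N(-4) + m(-10, -4) = 2*(-4) + 2*(-4)*(3 - 10) = -8 + 2*(-4)*(-7) = -8 + 56 = 48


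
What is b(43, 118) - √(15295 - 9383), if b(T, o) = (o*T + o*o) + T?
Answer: 19041 - 2*√1478 ≈ 18964.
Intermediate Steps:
b(T, o) = T + o² + T*o (b(T, o) = (T*o + o²) + T = (o² + T*o) + T = T + o² + T*o)
b(43, 118) - √(15295 - 9383) = (43 + 118² + 43*118) - √(15295 - 9383) = (43 + 13924 + 5074) - √5912 = 19041 - 2*√1478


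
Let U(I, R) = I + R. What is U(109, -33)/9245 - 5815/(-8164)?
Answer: 54380139/75476180 ≈ 0.72049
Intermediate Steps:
U(109, -33)/9245 - 5815/(-8164) = (109 - 33)/9245 - 5815/(-8164) = 76*(1/9245) - 5815*(-1/8164) = 76/9245 + 5815/8164 = 54380139/75476180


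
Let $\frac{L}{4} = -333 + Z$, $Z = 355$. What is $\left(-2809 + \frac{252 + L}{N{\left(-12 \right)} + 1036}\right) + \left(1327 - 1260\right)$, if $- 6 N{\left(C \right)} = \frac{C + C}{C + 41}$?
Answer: $- \frac{20595439}{7512} \approx -2741.7$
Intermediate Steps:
$N{\left(C \right)} = - \frac{C}{3 \left(41 + C\right)}$ ($N{\left(C \right)} = - \frac{\left(C + C\right) \frac{1}{C + 41}}{6} = - \frac{2 C \frac{1}{41 + C}}{6} = - \frac{C}{3 \left(41 + C\right)}$)
$L = 88$ ($L = 4 \left(-333 + 355\right) = 4 \cdot 22 = 88$)
$\left(-2809 + \frac{252 + L}{N{\left(-12 \right)} + 1036}\right) + \left(1327 - 1260\right) = \left(-2809 + \frac{252 + 88}{\left(-1\right) \left(-12\right) \frac{1}{123 + 3 \left(-12\right)} + 1036}\right) + \left(1327 - 1260\right) = \left(-2809 + \frac{340}{\left(-1\right) \left(-12\right) \frac{1}{123 - 36} + 1036}\right) + 67 = \left(-2809 + \frac{340}{\left(-1\right) \left(-12\right) \frac{1}{87} + 1036}\right) + 67 = \left(-2809 + \frac{340}{\frac{4}{29} + 1036}\right) + 67 = \left(-2809 + \frac{340}{\frac{30048}{29}}\right) + 67 = \left(-2809 + 340 \cdot \frac{29}{30048}\right) + 67 = \left(-2809 + \frac{2465}{7512}\right) + 67 = - \frac{21098743}{7512} + 67 = - \frac{20595439}{7512}$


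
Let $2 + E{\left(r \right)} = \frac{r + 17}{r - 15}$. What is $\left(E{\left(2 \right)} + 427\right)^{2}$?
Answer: $\frac{30316036}{169} \approx 1.7938 \cdot 10^{5}$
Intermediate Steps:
$E{\left(r \right)} = -2 + \frac{17 + r}{-15 + r}$ ($E{\left(r \right)} = -2 + \frac{r + 17}{r - 15} = -2 + \frac{17 + r}{-15 + r}$)
$\left(E{\left(2 \right)} + 427\right)^{2} = \left(\frac{47 - 2}{-15 + 2} + 427\right)^{2} = \left(\frac{47 - 2}{-13} + 427\right)^{2} = \left(\left(- \frac{1}{13}\right) 45 + 427\right)^{2} = \left(- \frac{45}{13} + 427\right)^{2} = \left(\frac{5506}{13}\right)^{2} = \frac{30316036}{169}$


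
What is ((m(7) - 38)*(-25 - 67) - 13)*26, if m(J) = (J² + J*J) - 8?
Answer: -124722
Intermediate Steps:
m(J) = -8 + 2*J² (m(J) = (J² + J²) - 8 = 2*J² - 8 = -8 + 2*J²)
((m(7) - 38)*(-25 - 67) - 13)*26 = (((-8 + 2*7²) - 38)*(-25 - 67) - 13)*26 = (((-8 + 2*49) - 38)*(-92) - 13)*26 = (((-8 + 98) - 38)*(-92) - 13)*26 = ((90 - 38)*(-92) - 13)*26 = (52*(-92) - 13)*26 = (-4784 - 13)*26 = -4797*26 = -124722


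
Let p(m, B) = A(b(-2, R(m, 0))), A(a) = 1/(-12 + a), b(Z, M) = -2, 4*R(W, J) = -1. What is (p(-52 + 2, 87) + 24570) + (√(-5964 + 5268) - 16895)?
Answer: 107449/14 + 2*I*√174 ≈ 7674.9 + 26.382*I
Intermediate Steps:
R(W, J) = -¼ (R(W, J) = (¼)*(-1) = -¼)
p(m, B) = -1/14 (p(m, B) = 1/(-12 - 2) = 1/(-14) = -1/14)
(p(-52 + 2, 87) + 24570) + (√(-5964 + 5268) - 16895) = (-1/14 + 24570) + (√(-5964 + 5268) - 16895) = 343979/14 + (√(-696) - 16895) = 343979/14 + (2*I*√174 - 16895) = 343979/14 + (-16895 + 2*I*√174) = 107449/14 + 2*I*√174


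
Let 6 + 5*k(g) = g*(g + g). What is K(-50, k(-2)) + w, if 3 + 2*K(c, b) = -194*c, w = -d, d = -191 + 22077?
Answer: -34075/2 ≈ -17038.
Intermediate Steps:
d = 21886
w = -21886 (w = -1*21886 = -21886)
k(g) = -6/5 + 2*g²/5 (k(g) = -6/5 + (g*(g + g))/5 = -6/5 + (g*(2*g))/5 = -6/5 + (2*g²)/5 = -6/5 + 2*g²/5)
K(c, b) = -3/2 - 97*c (K(c, b) = -3/2 + (-194*c)/2 = -3/2 - 97*c)
K(-50, k(-2)) + w = (-3/2 - 97*(-50)) - 21886 = (-3/2 + 4850) - 21886 = 9697/2 - 21886 = -34075/2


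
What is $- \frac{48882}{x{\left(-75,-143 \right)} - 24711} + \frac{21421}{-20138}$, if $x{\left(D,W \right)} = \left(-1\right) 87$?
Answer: $\frac{75531293}{83230354} \approx 0.9075$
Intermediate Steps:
$x{\left(D,W \right)} = -87$
$- \frac{48882}{x{\left(-75,-143 \right)} - 24711} + \frac{21421}{-20138} = - \frac{48882}{-87 - 24711} + \frac{21421}{-20138} = - \frac{48882}{-87 - 24711} + 21421 \left(- \frac{1}{20138}\right) = - \frac{48882}{-24798} - \frac{21421}{20138} = \left(-48882\right) \left(- \frac{1}{24798}\right) - \frac{21421}{20138} = \frac{8147}{4133} - \frac{21421}{20138} = \frac{75531293}{83230354}$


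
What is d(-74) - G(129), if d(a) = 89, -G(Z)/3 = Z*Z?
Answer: 50012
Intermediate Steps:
G(Z) = -3*Z² (G(Z) = -3*Z*Z = -3*Z²)
d(-74) - G(129) = 89 - (-3)*129² = 89 - (-3)*16641 = 89 - 1*(-49923) = 89 + 49923 = 50012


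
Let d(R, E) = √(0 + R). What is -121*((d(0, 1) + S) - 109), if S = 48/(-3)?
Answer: 15125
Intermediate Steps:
d(R, E) = √R
S = -16 (S = 48*(-⅓) = -16)
-121*((d(0, 1) + S) - 109) = -121*((√0 - 16) - 109) = -121*((0 - 16) - 109) = -121*(-16 - 109) = -121*(-125) = 15125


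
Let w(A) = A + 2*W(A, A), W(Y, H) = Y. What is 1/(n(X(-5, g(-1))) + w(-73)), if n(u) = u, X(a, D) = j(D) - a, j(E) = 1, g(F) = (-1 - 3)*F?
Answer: -1/213 ≈ -0.0046948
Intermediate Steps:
g(F) = -4*F
X(a, D) = 1 - a
w(A) = 3*A (w(A) = A + 2*A = 3*A)
1/(n(X(-5, g(-1))) + w(-73)) = 1/((1 - 1*(-5)) + 3*(-73)) = 1/((1 + 5) - 219) = 1/(6 - 219) = 1/(-213) = -1/213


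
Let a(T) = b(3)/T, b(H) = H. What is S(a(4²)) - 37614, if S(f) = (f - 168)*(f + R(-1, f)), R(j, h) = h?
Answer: -4822647/128 ≈ -37677.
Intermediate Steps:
a(T) = 3/T
S(f) = 2*f*(-168 + f) (S(f) = (f - 168)*(f + f) = (-168 + f)*(2*f) = 2*f*(-168 + f))
S(a(4²)) - 37614 = 2*(3/(4²))*(-168 + 3/(4²)) - 37614 = 2*(3/16)*(-168 + 3/16) - 37614 = 2*(3/16)*(-2685/16) - 37614 = -8055/128 - 37614 = -4822647/128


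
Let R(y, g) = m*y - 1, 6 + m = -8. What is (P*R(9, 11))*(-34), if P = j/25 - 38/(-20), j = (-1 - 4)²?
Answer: 62611/5 ≈ 12522.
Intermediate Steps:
m = -14 (m = -6 - 8 = -14)
j = 25 (j = (-5)² = 25)
R(y, g) = -1 - 14*y (R(y, g) = -14*y - 1 = -1 - 14*y)
P = 29/10 (P = 25/25 - 38/(-20) = 25*(1/25) - 38*(-1/20) = 1 + 19/10 = 29/10 ≈ 2.9000)
(P*R(9, 11))*(-34) = (29*(-1 - 14*9)/10)*(-34) = (29*(-1 - 126)/10)*(-34) = ((29/10)*(-127))*(-34) = -3683/10*(-34) = 62611/5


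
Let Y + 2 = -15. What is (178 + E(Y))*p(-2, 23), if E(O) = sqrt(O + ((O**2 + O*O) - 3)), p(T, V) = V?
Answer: 4094 + 69*sqrt(62) ≈ 4637.3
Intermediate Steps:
Y = -17 (Y = -2 - 15 = -17)
E(O) = sqrt(-3 + O + 2*O**2) (E(O) = sqrt(O + ((O**2 + O**2) - 3)) = sqrt(O + (2*O**2 - 3)) = sqrt(O + (-3 + 2*O**2)) = sqrt(-3 + O + 2*O**2))
(178 + E(Y))*p(-2, 23) = (178 + sqrt(-3 - 17 + 2*(-17)**2))*23 = (178 + sqrt(-3 - 17 + 2*289))*23 = (178 + sqrt(-3 - 17 + 578))*23 = (178 + sqrt(558))*23 = (178 + 3*sqrt(62))*23 = 4094 + 69*sqrt(62)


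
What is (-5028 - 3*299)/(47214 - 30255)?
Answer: -1975/5653 ≈ -0.34937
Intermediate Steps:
(-5028 - 3*299)/(47214 - 30255) = (-5028 - 897)/16959 = -5925*1/16959 = -1975/5653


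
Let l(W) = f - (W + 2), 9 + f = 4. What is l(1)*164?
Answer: -1312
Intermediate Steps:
f = -5 (f = -9 + 4 = -5)
l(W) = -7 - W (l(W) = -5 - (W + 2) = -5 - (2 + W) = -5 + (-2 - W) = -7 - W)
l(1)*164 = (-7 - 1*1)*164 = (-7 - 1)*164 = -8*164 = -1312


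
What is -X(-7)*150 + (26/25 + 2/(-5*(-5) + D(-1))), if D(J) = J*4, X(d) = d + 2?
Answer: 394346/525 ≈ 751.13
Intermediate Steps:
X(d) = 2 + d
D(J) = 4*J
-X(-7)*150 + (26/25 + 2/(-5*(-5) + D(-1))) = -(2 - 7)*150 + (26/25 + 2/(-5*(-5) + 4*(-1))) = -1*(-5)*150 + (26*(1/25) + 2/(25 - 4)) = 5*150 + (26/25 + 2/21) = 750 + (26/25 + 2*(1/21)) = 750 + (26/25 + 2/21) = 750 + 596/525 = 394346/525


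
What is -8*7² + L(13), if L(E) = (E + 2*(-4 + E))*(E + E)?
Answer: 414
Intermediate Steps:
L(E) = 2*E*(-8 + 3*E) (L(E) = (E + (-8 + 2*E))*(2*E) = (-8 + 3*E)*(2*E) = 2*E*(-8 + 3*E))
-8*7² + L(13) = -8*7² + 2*13*(-8 + 3*13) = -8*49 + 2*13*(-8 + 39) = -392 + 2*13*31 = -392 + 806 = 414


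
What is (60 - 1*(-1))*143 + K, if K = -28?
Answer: 8695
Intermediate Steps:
(60 - 1*(-1))*143 + K = (60 - 1*(-1))*143 - 28 = (60 + 1)*143 - 28 = 61*143 - 28 = 8723 - 28 = 8695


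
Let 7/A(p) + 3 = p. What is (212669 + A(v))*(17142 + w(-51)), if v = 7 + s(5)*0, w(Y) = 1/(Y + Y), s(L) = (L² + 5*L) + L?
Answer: 495801587963/136 ≈ 3.6456e+9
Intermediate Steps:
s(L) = L² + 6*L
w(Y) = 1/(2*Y)
v = 7 (v = 7 + (5*(6 + 5))*0 = 7 + (5*11)*0 = 7 + 55*0 = 7 + 0 = 7)
A(p) = 7/(-3 + p)
(212669 + A(v))*(17142 + w(-51)) = (212669 + 7/(-3 + 7))*(17142 + (½)/(-51)) = (212669 + 7/4)*(17142 + (½)*(-1/51)) = (212669 + 7*(¼))*(17142 - 1/102) = (212669 + 7/4)*(1748483/102) = (850683/4)*(1748483/102) = 495801587963/136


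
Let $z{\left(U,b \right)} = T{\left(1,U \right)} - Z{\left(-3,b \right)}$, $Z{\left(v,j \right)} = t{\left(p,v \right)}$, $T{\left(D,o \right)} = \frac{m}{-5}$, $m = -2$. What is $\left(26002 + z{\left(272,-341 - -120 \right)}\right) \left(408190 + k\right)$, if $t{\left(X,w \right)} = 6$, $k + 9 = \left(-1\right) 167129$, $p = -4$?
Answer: $\frac{31332421064}{5} \approx 6.2665 \cdot 10^{9}$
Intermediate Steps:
$k = -167138$ ($k = -9 - 167129 = -167138$)
$T{\left(D,o \right)} = \frac{2}{5}$ ($T{\left(D,o \right)} = - \frac{2}{-5} = \left(-2\right) \left(- \frac{1}{5}\right) = \frac{2}{5}$)
$Z{\left(v,j \right)} = 6$
$z{\left(U,b \right)} = - \frac{28}{5}$ ($z{\left(U,b \right)} = \frac{2}{5} - 6 = - \frac{28}{5}$)
$\left(26002 + z{\left(272,-341 - -120 \right)}\right) \left(408190 + k\right) = \left(26002 - \frac{28}{5}\right) \left(408190 - 167138\right) = \frac{129982}{5} \cdot 241052 = \frac{31332421064}{5}$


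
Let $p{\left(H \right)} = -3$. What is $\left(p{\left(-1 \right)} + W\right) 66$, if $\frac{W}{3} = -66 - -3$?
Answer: $-12672$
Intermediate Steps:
$W = -189$ ($W = 3 \left(-66 - -3\right) = 3 \left(-66 + 3\right) = 3 \left(-63\right) = -189$)
$\left(p{\left(-1 \right)} + W\right) 66 = \left(-3 - 189\right) 66 = \left(-192\right) 66 = -12672$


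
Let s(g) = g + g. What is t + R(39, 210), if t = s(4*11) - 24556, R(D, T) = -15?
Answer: -24483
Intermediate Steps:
s(g) = 2*g
t = -24468 (t = 2*(4*11) - 24556 = 2*44 - 24556 = 88 - 24556 = -24468)
t + R(39, 210) = -24468 - 15 = -24483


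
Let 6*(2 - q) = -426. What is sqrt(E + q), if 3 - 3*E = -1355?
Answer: sqrt(4731)/3 ≈ 22.927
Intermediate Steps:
q = 73 (q = 2 - 1/6*(-426) = 2 + 71 = 73)
E = 1358/3 (E = 1 - 1/3*(-1355) = 1 + 1355/3 = 1358/3 ≈ 452.67)
sqrt(E + q) = sqrt(1358/3 + 73) = sqrt(1577/3) = sqrt(4731)/3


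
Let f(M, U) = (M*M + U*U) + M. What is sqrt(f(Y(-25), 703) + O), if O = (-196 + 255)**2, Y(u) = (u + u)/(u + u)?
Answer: 2*sqrt(124423) ≈ 705.47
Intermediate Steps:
Y(u) = 1 (Y(u) = (2*u)/((2*u)) = (2*u)*(1/(2*u)) = 1)
f(M, U) = M + M**2 + U**2 (f(M, U) = (M**2 + U**2) + M = M + M**2 + U**2)
O = 3481 (O = 59**2 = 3481)
sqrt(f(Y(-25), 703) + O) = sqrt((1 + 1**2 + 703**2) + 3481) = sqrt((1 + 1 + 494209) + 3481) = sqrt(494211 + 3481) = sqrt(497692) = 2*sqrt(124423)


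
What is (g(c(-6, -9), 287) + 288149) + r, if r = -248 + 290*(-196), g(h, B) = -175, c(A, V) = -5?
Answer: 230886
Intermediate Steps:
r = -57088 (r = -248 - 56840 = -57088)
(g(c(-6, -9), 287) + 288149) + r = (-175 + 288149) - 57088 = 287974 - 57088 = 230886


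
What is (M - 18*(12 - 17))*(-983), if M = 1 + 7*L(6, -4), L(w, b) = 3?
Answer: -110096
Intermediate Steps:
M = 22 (M = 1 + 7*3 = 1 + 21 = 22)
(M - 18*(12 - 17))*(-983) = (22 - 18*(12 - 17))*(-983) = (22 - 18*(-5))*(-983) = (22 + 90)*(-983) = 112*(-983) = -110096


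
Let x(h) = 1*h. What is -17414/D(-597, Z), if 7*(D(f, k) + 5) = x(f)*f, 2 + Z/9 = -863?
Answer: -60949/178187 ≈ -0.34205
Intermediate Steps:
x(h) = h
Z = -7785 (Z = -18 + 9*(-863) = -18 - 7767 = -7785)
D(f, k) = -5 + f**2/7 (D(f, k) = -5 + (f*f)/7 = -5 + f**2/7)
-17414/D(-597, Z) = -17414/(-5 + (1/7)*(-597)**2) = -17414/(-5 + (1/7)*356409) = -17414/(-5 + 356409/7) = -17414/356374/7 = -17414*7/356374 = -60949/178187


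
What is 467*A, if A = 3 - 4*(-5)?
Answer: 10741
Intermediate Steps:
A = 23 (A = 3 + 20 = 23)
467*A = 467*23 = 10741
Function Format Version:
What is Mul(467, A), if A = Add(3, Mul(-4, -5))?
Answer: 10741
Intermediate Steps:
A = 23 (A = Add(3, 20) = 23)
Mul(467, A) = Mul(467, 23) = 10741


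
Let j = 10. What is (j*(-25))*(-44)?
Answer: 11000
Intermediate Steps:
(j*(-25))*(-44) = (10*(-25))*(-44) = -250*(-44) = 11000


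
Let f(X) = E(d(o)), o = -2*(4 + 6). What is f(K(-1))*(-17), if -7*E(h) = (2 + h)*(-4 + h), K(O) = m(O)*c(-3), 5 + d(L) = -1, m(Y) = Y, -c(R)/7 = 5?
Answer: 680/7 ≈ 97.143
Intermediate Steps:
c(R) = -35 (c(R) = -7*5 = -35)
o = -20 (o = -2*10 = -20)
d(L) = -6 (d(L) = -5 - 1 = -6)
K(O) = -35*O (K(O) = O*(-35) = -35*O)
E(h) = -(-4 + h)*(2 + h)/7 (E(h) = -(2 + h)*(-4 + h)/7 = -(-4 + h)*(2 + h)/7)
f(X) = -40/7 (f(X) = 8/7 - ⅐*(-6)² + (2/7)*(-6) = 8/7 - ⅐*36 - 12/7 = 8/7 - 36/7 - 12/7 = -40/7)
f(K(-1))*(-17) = -40/7*(-17) = 680/7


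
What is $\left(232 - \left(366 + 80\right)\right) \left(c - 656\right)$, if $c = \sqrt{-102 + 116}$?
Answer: $140384 - 214 \sqrt{14} \approx 1.3958 \cdot 10^{5}$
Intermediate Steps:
$c = \sqrt{14} \approx 3.7417$
$\left(232 - \left(366 + 80\right)\right) \left(c - 656\right) = \left(232 - \left(366 + 80\right)\right) \left(\sqrt{14} - 656\right) = \left(232 - 446\right) \left(-656 + \sqrt{14}\right) = - 214 \left(-656 + \sqrt{14}\right) = 140384 - 214 \sqrt{14}$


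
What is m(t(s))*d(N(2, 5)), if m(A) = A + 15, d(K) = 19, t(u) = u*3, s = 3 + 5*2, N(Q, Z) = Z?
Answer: 1026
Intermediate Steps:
s = 13 (s = 3 + 10 = 13)
t(u) = 3*u
m(A) = 15 + A
m(t(s))*d(N(2, 5)) = (15 + 3*13)*19 = (15 + 39)*19 = 54*19 = 1026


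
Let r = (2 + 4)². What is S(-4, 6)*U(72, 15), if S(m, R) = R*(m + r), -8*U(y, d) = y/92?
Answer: -432/23 ≈ -18.783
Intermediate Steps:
U(y, d) = -y/736 (U(y, d) = -y/(8*92) = -y/736)
r = 36 (r = 6² = 36)
S(m, R) = R*(36 + m) (S(m, R) = R*(m + 36) = R*(36 + m))
S(-4, 6)*U(72, 15) = (6*(36 - 4))*(-1/736*72) = (6*32)*(-9/92) = 192*(-9/92) = -432/23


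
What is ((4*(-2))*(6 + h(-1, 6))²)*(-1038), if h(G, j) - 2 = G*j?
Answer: 33216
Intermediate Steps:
h(G, j) = 2 + G*j
((4*(-2))*(6 + h(-1, 6))²)*(-1038) = ((4*(-2))*(6 + (2 - 1*6))²)*(-1038) = -8*(6 + (2 - 6))²*(-1038) = -8*(6 - 4)²*(-1038) = -8*2²*(-1038) = -8*4*(-1038) = -32*(-1038) = 33216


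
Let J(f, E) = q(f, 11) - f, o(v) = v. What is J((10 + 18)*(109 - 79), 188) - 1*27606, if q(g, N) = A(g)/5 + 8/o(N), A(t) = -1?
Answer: -1564501/55 ≈ -28445.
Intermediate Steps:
q(g, N) = -⅕ + 8/N (q(g, N) = -1/5 + 8/N = -1*⅕ + 8/N = -⅕ + 8/N)
J(f, E) = 29/55 - f (J(f, E) = (⅕)*(40 - 1*11)/11 - f = (⅕)*(1/11)*(40 - 11) - f = (⅕)*(1/11)*29 - f = 29/55 - f)
J((10 + 18)*(109 - 79), 188) - 1*27606 = (29/55 - (10 + 18)*(109 - 79)) - 1*27606 = (29/55 - 28*30) - 27606 = (29/55 - 1*840) - 27606 = (29/55 - 840) - 27606 = -46171/55 - 27606 = -1564501/55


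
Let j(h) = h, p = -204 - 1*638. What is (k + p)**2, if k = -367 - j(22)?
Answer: 1515361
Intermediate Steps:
p = -842 (p = -204 - 638 = -842)
k = -389 (k = -367 - 1*22 = -367 - 22 = -389)
(k + p)**2 = (-389 - 842)**2 = (-1231)**2 = 1515361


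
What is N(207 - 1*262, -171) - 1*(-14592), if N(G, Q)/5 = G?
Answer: 14317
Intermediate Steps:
N(G, Q) = 5*G
N(207 - 1*262, -171) - 1*(-14592) = 5*(207 - 1*262) - 1*(-14592) = 5*(207 - 262) + 14592 = 5*(-55) + 14592 = -275 + 14592 = 14317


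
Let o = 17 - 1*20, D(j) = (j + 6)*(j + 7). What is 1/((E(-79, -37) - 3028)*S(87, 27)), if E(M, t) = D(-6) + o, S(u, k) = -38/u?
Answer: 87/115178 ≈ 0.00075535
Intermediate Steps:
D(j) = (6 + j)*(7 + j)
o = -3 (o = 17 - 20 = -3)
E(M, t) = -3 (E(M, t) = (42 + (-6)² + 13*(-6)) - 3 = (42 + 36 - 78) - 3 = 0 - 3 = -3)
1/((E(-79, -37) - 3028)*S(87, 27)) = 1/((-3 - 3028)*((-38/87))) = 1/((-3031)*((-38*1/87))) = -1/(3031*(-38/87)) = -1/3031*(-87/38) = 87/115178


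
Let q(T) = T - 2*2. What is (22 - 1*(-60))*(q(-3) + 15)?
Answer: 656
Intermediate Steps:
q(T) = -4 + T (q(T) = T - 4 = -4 + T)
(22 - 1*(-60))*(q(-3) + 15) = (22 - 1*(-60))*((-4 - 3) + 15) = (22 + 60)*(-7 + 15) = 82*8 = 656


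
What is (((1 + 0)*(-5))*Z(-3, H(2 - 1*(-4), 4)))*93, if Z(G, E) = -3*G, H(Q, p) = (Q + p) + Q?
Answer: -4185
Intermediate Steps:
H(Q, p) = p + 2*Q
(((1 + 0)*(-5))*Z(-3, H(2 - 1*(-4), 4)))*93 = (((1 + 0)*(-5))*(-3*(-3)))*93 = ((1*(-5))*9)*93 = -5*9*93 = -45*93 = -4185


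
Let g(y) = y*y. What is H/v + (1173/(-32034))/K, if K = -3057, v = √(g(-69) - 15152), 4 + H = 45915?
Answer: 391/32642646 - 45911*I*√10391/10391 ≈ 1.1978e-5 - 450.39*I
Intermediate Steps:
g(y) = y²
H = 45911 (H = -4 + 45915 = 45911)
v = I*√10391 (v = √((-69)² - 15152) = √(4761 - 15152) = √(-10391) = I*√10391 ≈ 101.94*I)
H/v + (1173/(-32034))/K = 45911/((I*√10391)) + (1173/(-32034))/(-3057) = 45911*(-I*√10391/10391) + (1173*(-1/32034))*(-1/3057) = -45911*I*√10391/10391 - 391/10678*(-1/3057) = -45911*I*√10391/10391 + 391/32642646 = 391/32642646 - 45911*I*√10391/10391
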